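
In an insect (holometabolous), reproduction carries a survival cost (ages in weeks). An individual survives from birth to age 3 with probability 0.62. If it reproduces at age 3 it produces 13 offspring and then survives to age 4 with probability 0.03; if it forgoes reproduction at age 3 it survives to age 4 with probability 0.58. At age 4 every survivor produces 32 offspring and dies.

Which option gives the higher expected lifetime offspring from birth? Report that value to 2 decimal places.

breed at age 3: R₀ = 0.62 × (13 + 0.03 × 32) = 0.62 × 13.9600 = 8.6552
delay to age 4: R₀ = 0.62 × (0.58 × 32) = 0.62 × 18.5600 = 11.5072
Higher: delay to age 4 (11.5072).

11.51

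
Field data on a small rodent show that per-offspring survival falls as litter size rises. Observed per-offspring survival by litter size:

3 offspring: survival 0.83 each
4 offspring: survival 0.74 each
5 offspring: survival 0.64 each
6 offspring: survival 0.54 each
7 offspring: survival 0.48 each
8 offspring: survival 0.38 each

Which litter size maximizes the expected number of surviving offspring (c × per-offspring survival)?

7

Expected surviving offspring = c × s(c):
  c=3: 3 × 0.83 = 2.490
  c=4: 4 × 0.74 = 2.960
  c=5: 5 × 0.64 = 3.200
  c=6: 6 × 0.54 = 3.240
  c=7: 7 × 0.48 = 3.360
  c=8: 8 × 0.38 = 3.040
Maximum at c = 7 (3.360 surviving offspring).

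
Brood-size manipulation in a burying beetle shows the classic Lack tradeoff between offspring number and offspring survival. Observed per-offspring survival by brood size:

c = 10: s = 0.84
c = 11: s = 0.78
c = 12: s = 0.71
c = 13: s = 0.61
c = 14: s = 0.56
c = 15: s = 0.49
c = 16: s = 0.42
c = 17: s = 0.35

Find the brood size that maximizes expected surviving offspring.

Expected surviving offspring = c × s(c):
  c=10: 10 × 0.84 = 8.400
  c=11: 11 × 0.78 = 8.580
  c=12: 12 × 0.71 = 8.520
  c=13: 13 × 0.61 = 7.930
  c=14: 14 × 0.56 = 7.840
  c=15: 15 × 0.49 = 7.350
  c=16: 16 × 0.42 = 6.720
  c=17: 17 × 0.35 = 5.950
Maximum at c = 11 (8.580 surviving offspring).

11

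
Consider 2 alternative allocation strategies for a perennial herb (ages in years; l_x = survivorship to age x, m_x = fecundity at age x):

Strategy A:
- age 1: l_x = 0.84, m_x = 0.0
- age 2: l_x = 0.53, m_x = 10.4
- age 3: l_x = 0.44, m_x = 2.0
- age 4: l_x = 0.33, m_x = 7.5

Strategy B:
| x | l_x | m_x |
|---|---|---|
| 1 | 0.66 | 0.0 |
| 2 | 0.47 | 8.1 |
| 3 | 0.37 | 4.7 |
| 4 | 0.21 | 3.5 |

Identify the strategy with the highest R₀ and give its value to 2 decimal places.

Strategy A: R₀ = 0.84×0.0 + 0.53×10.4 + 0.44×2.0 + 0.33×7.5 = 8.8670
Strategy B: R₀ = 0.66×0.0 + 0.47×8.1 + 0.37×4.7 + 0.21×3.5 = 6.2810
Highest R₀: strategy A with 8.8670.

8.87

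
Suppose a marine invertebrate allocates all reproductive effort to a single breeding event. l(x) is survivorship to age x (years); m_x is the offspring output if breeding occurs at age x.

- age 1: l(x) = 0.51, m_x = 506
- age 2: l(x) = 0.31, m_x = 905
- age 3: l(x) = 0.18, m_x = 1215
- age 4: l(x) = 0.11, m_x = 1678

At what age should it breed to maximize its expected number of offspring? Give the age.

Expected offspring if breeding at age x = l(x) × m_x:
  age 1: 0.51 × 506 = 258.060
  age 2: 0.31 × 905 = 280.550
  age 3: 0.18 × 1215 = 218.700
  age 4: 0.11 × 1678 = 184.580
Maximum at age 2 (280.550).

2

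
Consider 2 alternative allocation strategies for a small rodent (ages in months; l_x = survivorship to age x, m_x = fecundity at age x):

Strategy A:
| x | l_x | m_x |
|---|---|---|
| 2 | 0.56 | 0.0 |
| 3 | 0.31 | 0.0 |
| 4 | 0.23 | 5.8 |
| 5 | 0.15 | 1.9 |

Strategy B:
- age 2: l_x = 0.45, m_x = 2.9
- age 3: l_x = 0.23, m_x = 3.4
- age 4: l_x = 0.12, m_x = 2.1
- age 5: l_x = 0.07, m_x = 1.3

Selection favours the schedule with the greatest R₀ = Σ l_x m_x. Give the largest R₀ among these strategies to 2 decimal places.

2.43

Strategy A: R₀ = 0.56×0.0 + 0.31×0.0 + 0.23×5.8 + 0.15×1.9 = 1.6190
Strategy B: R₀ = 0.45×2.9 + 0.23×3.4 + 0.12×2.1 + 0.07×1.3 = 2.4300
Highest R₀: strategy B with 2.4300.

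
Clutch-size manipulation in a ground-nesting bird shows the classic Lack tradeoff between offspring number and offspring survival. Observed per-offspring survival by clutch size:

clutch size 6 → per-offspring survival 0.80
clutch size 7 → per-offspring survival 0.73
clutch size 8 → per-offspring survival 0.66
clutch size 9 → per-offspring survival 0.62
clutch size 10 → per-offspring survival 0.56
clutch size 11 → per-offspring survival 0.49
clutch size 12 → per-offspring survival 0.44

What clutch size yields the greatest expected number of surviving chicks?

Expected surviving chicks = c × s(c):
  c=6: 6 × 0.80 = 4.800
  c=7: 7 × 0.73 = 5.110
  c=8: 8 × 0.66 = 5.280
  c=9: 9 × 0.62 = 5.580
  c=10: 10 × 0.56 = 5.600
  c=11: 11 × 0.49 = 5.390
  c=12: 12 × 0.44 = 5.280
Maximum at c = 10 (5.600 surviving chicks).

10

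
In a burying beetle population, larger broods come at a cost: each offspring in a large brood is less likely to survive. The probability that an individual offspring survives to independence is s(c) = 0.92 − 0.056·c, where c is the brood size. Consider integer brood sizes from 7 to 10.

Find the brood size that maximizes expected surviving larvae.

8

Expected surviving larvae = c × s(c):
  c=7: 7 × 0.528 = 3.696
  c=8: 8 × 0.472 = 3.776
  c=9: 9 × 0.416 = 3.744
  c=10: 10 × 0.360 = 3.600
Maximum at c = 8 (3.776 surviving larvae).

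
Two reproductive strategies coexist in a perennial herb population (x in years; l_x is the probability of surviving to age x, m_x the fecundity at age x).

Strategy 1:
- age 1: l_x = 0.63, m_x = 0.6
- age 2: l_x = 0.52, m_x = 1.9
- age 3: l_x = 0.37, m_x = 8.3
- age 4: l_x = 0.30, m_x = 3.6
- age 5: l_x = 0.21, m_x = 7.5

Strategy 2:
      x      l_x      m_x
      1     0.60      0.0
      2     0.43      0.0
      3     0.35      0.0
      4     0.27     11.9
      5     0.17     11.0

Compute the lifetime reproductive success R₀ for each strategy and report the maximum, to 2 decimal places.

Strategy 1: R₀ = 0.63×0.6 + 0.52×1.9 + 0.37×8.3 + 0.30×3.6 + 0.21×7.5 = 7.0920
Strategy 2: R₀ = 0.60×0.0 + 0.43×0.0 + 0.35×0.0 + 0.27×11.9 + 0.17×11.0 = 5.0830
Highest R₀: strategy 1 with 7.0920.

7.09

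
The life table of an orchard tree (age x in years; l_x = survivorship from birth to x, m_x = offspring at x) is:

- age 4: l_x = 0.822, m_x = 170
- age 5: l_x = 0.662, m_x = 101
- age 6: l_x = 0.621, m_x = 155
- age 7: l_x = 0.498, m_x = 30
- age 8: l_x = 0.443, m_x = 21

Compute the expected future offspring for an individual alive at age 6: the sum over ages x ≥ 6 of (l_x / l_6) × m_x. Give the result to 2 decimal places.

194.04

l_6 = 0.621. Conditional survival from age 6 to x is l_x / l_6.
  x=6: (0.621/0.621) × 155 = 155.0000
  x=7: (0.498/0.621) × 30 = 24.0580
  x=8: (0.443/0.621) × 21 = 14.9807
Sum = 155.0000 + 24.0580 + 14.9807 = 194.0386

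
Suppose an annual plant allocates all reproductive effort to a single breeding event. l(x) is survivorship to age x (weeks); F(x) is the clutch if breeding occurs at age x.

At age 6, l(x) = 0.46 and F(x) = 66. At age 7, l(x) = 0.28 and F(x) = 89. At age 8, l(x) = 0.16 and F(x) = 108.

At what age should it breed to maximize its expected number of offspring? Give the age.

Expected offspring if breeding at age x = l(x) × F(x):
  age 6: 0.46 × 66 = 30.360
  age 7: 0.28 × 89 = 24.920
  age 8: 0.16 × 108 = 17.280
Maximum at age 6 (30.360).

6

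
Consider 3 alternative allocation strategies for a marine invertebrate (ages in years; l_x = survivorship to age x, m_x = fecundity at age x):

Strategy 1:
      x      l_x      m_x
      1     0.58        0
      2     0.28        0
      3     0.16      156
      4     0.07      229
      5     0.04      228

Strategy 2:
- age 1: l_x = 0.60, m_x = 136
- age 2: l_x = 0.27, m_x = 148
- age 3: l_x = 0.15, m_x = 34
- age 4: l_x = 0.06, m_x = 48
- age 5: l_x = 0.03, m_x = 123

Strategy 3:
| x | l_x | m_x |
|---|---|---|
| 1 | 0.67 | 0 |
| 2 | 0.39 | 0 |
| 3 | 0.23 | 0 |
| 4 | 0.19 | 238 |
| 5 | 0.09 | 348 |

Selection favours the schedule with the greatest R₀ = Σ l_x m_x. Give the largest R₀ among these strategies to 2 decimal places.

133.23

Strategy 1: R₀ = 0.58×0 + 0.28×0 + 0.16×156 + 0.07×229 + 0.04×228 = 50.1100
Strategy 2: R₀ = 0.60×136 + 0.27×148 + 0.15×34 + 0.06×48 + 0.03×123 = 133.2300
Strategy 3: R₀ = 0.67×0 + 0.39×0 + 0.23×0 + 0.19×238 + 0.09×348 = 76.5400
Highest R₀: strategy 2 with 133.2300.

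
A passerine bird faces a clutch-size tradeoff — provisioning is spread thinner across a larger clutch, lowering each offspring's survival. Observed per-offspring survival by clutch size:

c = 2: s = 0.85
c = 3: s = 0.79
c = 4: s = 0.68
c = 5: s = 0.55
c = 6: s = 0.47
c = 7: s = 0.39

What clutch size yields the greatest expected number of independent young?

Expected independent young = c × s(c):
  c=2: 2 × 0.85 = 1.700
  c=3: 3 × 0.79 = 2.370
  c=4: 4 × 0.68 = 2.720
  c=5: 5 × 0.55 = 2.750
  c=6: 6 × 0.47 = 2.820
  c=7: 7 × 0.39 = 2.730
Maximum at c = 6 (2.820 independent young).

6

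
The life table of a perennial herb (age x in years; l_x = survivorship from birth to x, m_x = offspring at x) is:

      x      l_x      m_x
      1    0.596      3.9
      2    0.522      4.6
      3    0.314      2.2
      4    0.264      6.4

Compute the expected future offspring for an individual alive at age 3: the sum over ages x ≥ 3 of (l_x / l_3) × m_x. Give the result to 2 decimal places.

l_3 = 0.314. Conditional survival from age 3 to x is l_x / l_3.
  x=3: (0.314/0.314) × 2.2 = 2.2000
  x=4: (0.264/0.314) × 6.4 = 5.3809
Sum = 2.2000 + 5.3809 = 7.5809

7.58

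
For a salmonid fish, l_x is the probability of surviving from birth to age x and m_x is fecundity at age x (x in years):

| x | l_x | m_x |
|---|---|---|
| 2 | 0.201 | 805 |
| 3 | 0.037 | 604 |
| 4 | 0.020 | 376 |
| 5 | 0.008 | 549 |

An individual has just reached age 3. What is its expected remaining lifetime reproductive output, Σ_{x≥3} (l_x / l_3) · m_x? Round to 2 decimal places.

l_3 = 0.037. Conditional survival from age 3 to x is l_x / l_3.
  x=3: (0.037/0.037) × 604 = 604.0000
  x=4: (0.020/0.037) × 376 = 203.2432
  x=5: (0.008/0.037) × 549 = 118.7027
Sum = 604.0000 + 203.2432 + 118.7027 = 925.9459

925.95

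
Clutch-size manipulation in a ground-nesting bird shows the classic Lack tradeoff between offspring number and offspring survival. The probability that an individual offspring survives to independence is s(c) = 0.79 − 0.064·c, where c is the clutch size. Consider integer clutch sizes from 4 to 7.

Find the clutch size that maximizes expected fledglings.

Expected fledglings = c × s(c):
  c=4: 4 × 0.534 = 2.136
  c=5: 5 × 0.470 = 2.350
  c=6: 6 × 0.406 = 2.436
  c=7: 7 × 0.342 = 2.394
Maximum at c = 6 (2.436 fledglings).

6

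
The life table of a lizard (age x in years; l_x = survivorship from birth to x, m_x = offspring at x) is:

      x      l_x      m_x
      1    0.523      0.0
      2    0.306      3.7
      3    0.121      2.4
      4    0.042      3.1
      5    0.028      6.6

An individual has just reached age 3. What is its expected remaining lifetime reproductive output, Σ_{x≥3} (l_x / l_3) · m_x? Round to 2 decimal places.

5.00

l_3 = 0.121. Conditional survival from age 3 to x is l_x / l_3.
  x=3: (0.121/0.121) × 2.4 = 2.4000
  x=4: (0.042/0.121) × 3.1 = 1.0760
  x=5: (0.028/0.121) × 6.6 = 1.5273
Sum = 2.4000 + 1.0760 + 1.5273 = 5.0033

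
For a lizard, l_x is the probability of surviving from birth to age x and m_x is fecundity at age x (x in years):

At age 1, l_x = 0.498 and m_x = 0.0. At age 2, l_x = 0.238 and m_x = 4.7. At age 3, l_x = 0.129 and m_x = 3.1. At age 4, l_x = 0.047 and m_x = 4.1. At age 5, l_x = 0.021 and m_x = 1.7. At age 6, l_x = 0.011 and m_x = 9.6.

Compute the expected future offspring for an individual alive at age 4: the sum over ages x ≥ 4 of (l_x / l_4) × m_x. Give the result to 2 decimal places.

l_4 = 0.047. Conditional survival from age 4 to x is l_x / l_4.
  x=4: (0.047/0.047) × 4.1 = 4.1000
  x=5: (0.021/0.047) × 1.7 = 0.7596
  x=6: (0.011/0.047) × 9.6 = 2.2468
Sum = 4.1000 + 0.7596 + 2.2468 = 7.1064

7.11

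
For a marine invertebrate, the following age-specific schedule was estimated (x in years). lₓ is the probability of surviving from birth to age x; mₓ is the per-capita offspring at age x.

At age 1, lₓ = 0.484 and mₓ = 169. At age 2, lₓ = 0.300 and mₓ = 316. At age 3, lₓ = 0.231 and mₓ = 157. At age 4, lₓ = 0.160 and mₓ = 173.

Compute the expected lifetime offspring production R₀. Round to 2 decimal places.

R₀ = Σ lₓ mₓ:
  age 1: 0.484 × 169 = 81.7960
  age 2: 0.300 × 316 = 94.8000
  age 3: 0.231 × 157 = 36.2670
  age 4: 0.160 × 173 = 27.6800
R₀ = 81.7960 + 94.8000 + 36.2670 + 27.6800 = 240.5430

240.54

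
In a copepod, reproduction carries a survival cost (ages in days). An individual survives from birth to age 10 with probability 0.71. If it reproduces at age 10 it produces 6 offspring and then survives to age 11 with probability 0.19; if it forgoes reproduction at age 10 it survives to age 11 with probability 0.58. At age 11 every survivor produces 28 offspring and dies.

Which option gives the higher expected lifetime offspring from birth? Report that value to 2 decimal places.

breed at age 10: R₀ = 0.71 × (6 + 0.19 × 28) = 0.71 × 11.3200 = 8.0372
delay to age 11: R₀ = 0.71 × (0.58 × 28) = 0.71 × 16.2400 = 11.5304
Higher: delay to age 11 (11.5304).

11.53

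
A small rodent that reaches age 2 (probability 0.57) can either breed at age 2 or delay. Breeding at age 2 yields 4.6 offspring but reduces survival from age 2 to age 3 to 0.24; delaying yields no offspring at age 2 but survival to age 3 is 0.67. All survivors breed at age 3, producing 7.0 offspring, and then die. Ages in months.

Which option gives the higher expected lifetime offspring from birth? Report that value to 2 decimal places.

breed at age 2: R₀ = 0.57 × (4.6 + 0.24 × 7.0) = 0.57 × 6.2800 = 3.5796
delay to age 3: R₀ = 0.57 × (0.67 × 7.0) = 0.57 × 4.6900 = 2.6733
Higher: breed at age 2 (3.5796).

3.58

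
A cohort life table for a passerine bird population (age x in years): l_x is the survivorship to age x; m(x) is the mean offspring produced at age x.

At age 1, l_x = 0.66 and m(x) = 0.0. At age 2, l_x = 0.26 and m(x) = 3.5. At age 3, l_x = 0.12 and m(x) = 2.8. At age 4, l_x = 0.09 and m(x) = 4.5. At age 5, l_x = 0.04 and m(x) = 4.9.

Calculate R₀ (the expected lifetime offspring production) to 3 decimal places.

1.847

R₀ = Σ l_x m(x):
  age 1: 0.66 × 0.0 = 0.0000
  age 2: 0.26 × 3.5 = 0.9100
  age 3: 0.12 × 2.8 = 0.3360
  age 4: 0.09 × 4.5 = 0.4050
  age 5: 0.04 × 4.9 = 0.1960
R₀ = 0.0000 + 0.9100 + 0.3360 + 0.4050 + 0.1960 = 1.8470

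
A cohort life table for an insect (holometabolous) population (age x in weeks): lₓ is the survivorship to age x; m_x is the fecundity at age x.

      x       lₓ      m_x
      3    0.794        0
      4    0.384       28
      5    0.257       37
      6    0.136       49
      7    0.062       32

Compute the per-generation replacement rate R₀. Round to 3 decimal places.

R₀ = Σ lₓ m_x:
  age 3: 0.794 × 0 = 0.0000
  age 4: 0.384 × 28 = 10.7520
  age 5: 0.257 × 37 = 9.5090
  age 6: 0.136 × 49 = 6.6640
  age 7: 0.062 × 32 = 1.9840
R₀ = 0.0000 + 10.7520 + 9.5090 + 6.6640 + 1.9840 = 28.9090

28.909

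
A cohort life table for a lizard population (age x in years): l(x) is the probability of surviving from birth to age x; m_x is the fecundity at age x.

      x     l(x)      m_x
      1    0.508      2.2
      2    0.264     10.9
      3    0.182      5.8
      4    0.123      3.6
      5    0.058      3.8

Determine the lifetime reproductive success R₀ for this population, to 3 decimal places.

5.714

R₀ = Σ l(x) m_x:
  age 1: 0.508 × 2.2 = 1.1176
  age 2: 0.264 × 10.9 = 2.8776
  age 3: 0.182 × 5.8 = 1.0556
  age 4: 0.123 × 3.6 = 0.4428
  age 5: 0.058 × 3.8 = 0.2204
R₀ = 1.1176 + 2.8776 + 1.0556 + 0.4428 + 0.2204 = 5.7140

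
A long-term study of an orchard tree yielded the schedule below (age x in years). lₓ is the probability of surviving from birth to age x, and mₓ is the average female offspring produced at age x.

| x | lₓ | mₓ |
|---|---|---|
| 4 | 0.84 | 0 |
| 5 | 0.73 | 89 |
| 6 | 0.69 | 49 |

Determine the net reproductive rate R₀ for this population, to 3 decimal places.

R₀ = Σ lₓ mₓ:
  age 4: 0.84 × 0 = 0.0000
  age 5: 0.73 × 89 = 64.9700
  age 6: 0.69 × 49 = 33.8100
R₀ = 0.0000 + 64.9700 + 33.8100 = 98.7800

98.780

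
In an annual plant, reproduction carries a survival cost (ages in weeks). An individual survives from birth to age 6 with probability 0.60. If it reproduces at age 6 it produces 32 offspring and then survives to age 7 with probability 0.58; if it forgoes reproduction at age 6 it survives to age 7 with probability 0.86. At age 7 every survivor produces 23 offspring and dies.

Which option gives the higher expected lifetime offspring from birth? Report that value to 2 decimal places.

27.20

breed at age 6: R₀ = 0.60 × (32 + 0.58 × 23) = 0.60 × 45.3400 = 27.2040
delay to age 7: R₀ = 0.60 × (0.86 × 23) = 0.60 × 19.7800 = 11.8680
Higher: breed at age 6 (27.2040).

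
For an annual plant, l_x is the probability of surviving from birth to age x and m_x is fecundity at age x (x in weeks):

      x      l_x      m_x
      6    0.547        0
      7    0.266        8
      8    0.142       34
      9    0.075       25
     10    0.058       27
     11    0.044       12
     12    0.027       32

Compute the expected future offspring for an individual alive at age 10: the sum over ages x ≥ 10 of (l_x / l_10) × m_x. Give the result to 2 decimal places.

l_10 = 0.058. Conditional survival from age 10 to x is l_x / l_10.
  x=10: (0.058/0.058) × 27 = 27.0000
  x=11: (0.044/0.058) × 12 = 9.1034
  x=12: (0.027/0.058) × 32 = 14.8966
Sum = 27.0000 + 9.1034 + 14.8966 = 51.0000

51.00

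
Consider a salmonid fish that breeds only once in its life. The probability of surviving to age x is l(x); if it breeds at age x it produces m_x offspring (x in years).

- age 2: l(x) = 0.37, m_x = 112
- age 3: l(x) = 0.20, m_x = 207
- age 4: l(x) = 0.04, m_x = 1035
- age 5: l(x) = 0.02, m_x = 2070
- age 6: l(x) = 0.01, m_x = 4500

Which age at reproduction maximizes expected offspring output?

Expected offspring if breeding at age x = l(x) × m_x:
  age 2: 0.37 × 112 = 41.440
  age 3: 0.20 × 207 = 41.400
  age 4: 0.04 × 1035 = 41.400
  age 5: 0.02 × 2070 = 41.400
  age 6: 0.01 × 4500 = 45.000
Maximum at age 6 (45.000).

6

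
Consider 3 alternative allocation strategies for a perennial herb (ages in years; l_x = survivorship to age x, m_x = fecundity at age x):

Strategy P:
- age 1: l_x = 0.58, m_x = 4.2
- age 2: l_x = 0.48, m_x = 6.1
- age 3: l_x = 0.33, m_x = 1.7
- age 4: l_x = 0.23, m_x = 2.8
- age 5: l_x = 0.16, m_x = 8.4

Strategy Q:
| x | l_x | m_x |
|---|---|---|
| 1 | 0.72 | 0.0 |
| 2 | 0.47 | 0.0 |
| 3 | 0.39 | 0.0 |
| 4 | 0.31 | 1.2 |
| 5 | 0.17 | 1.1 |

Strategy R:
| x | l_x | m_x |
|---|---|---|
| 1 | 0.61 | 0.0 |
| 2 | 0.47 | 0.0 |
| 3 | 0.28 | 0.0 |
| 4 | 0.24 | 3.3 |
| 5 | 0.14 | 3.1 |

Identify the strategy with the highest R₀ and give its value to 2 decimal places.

7.91

Strategy P: R₀ = 0.58×4.2 + 0.48×6.1 + 0.33×1.7 + 0.23×2.8 + 0.16×8.4 = 7.9130
Strategy Q: R₀ = 0.72×0.0 + 0.47×0.0 + 0.39×0.0 + 0.31×1.2 + 0.17×1.1 = 0.5590
Strategy R: R₀ = 0.61×0.0 + 0.47×0.0 + 0.28×0.0 + 0.24×3.3 + 0.14×3.1 = 1.2260
Highest R₀: strategy P with 7.9130.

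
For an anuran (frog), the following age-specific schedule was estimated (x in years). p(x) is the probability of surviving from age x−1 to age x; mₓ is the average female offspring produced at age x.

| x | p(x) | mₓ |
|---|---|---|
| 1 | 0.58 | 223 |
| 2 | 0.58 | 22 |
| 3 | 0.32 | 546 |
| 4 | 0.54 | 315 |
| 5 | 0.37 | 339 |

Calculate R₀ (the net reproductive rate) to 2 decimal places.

Survivorship from birth: l_x = p_1·p_2·…·p_x.
  l_1 = 0.58000
  l_2 = 0.33640
  l_3 = 0.10765
  l_4 = 0.05813
  l_5 = 0.02151
R₀ = Σ l_x mₓ:
  age 1: 0.58000 × 223 = 129.3400
  age 2: 0.33640 × 22 = 7.4008
  age 3: 0.10765 × 546 = 58.7769
  age 4: 0.05813 × 315 = 18.3110
  age 5: 0.02151 × 339 = 7.2919
R₀ = 129.3400 + 7.4008 + 58.7769 + 18.3110 + 7.2919 = 221.1205

221.12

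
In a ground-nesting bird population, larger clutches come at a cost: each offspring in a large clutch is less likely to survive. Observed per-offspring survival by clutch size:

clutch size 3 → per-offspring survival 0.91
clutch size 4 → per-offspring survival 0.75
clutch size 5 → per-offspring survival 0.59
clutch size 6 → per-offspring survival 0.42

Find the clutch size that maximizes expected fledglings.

Expected fledglings = c × s(c):
  c=3: 3 × 0.91 = 2.730
  c=4: 4 × 0.75 = 3.000
  c=5: 5 × 0.59 = 2.950
  c=6: 6 × 0.42 = 2.520
Maximum at c = 4 (3.000 fledglings).

4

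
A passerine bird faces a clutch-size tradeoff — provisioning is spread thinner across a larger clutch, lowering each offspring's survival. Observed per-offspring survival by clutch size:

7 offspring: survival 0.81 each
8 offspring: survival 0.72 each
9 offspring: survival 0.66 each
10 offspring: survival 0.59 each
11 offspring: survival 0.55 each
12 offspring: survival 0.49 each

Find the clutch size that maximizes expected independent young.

11

Expected independent young = c × s(c):
  c=7: 7 × 0.81 = 5.670
  c=8: 8 × 0.72 = 5.760
  c=9: 9 × 0.66 = 5.940
  c=10: 10 × 0.59 = 5.900
  c=11: 11 × 0.55 = 6.050
  c=12: 12 × 0.49 = 5.880
Maximum at c = 11 (6.050 independent young).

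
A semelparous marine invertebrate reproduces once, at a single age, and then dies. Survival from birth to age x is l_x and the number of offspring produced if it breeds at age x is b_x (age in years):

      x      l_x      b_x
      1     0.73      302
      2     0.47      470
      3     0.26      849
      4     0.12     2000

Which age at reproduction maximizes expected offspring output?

4

Expected offspring if breeding at age x = l_x × b_x:
  age 1: 0.73 × 302 = 220.460
  age 2: 0.47 × 470 = 220.900
  age 3: 0.26 × 849 = 220.740
  age 4: 0.12 × 2000 = 240.000
Maximum at age 4 (240.000).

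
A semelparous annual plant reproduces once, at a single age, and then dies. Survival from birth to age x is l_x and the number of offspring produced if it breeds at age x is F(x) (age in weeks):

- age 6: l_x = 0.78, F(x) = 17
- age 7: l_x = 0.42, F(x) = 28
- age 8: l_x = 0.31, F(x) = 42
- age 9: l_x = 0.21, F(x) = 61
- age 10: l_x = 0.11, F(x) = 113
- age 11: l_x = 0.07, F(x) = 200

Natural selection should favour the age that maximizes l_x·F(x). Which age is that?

11

Expected offspring if breeding at age x = l_x × F(x):
  age 6: 0.78 × 17 = 13.260
  age 7: 0.42 × 28 = 11.760
  age 8: 0.31 × 42 = 13.020
  age 9: 0.21 × 61 = 12.810
  age 10: 0.11 × 113 = 12.430
  age 11: 0.07 × 200 = 14.000
Maximum at age 11 (14.000).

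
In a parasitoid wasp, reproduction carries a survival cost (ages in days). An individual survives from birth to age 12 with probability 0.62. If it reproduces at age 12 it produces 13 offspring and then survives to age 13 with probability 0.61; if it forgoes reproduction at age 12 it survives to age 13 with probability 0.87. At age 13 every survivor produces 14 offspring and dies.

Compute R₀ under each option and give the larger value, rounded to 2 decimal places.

13.35

breed at age 12: R₀ = 0.62 × (13 + 0.61 × 14) = 0.62 × 21.5400 = 13.3548
delay to age 13: R₀ = 0.62 × (0.87 × 14) = 0.62 × 12.1800 = 7.5516
Higher: breed at age 12 (13.3548).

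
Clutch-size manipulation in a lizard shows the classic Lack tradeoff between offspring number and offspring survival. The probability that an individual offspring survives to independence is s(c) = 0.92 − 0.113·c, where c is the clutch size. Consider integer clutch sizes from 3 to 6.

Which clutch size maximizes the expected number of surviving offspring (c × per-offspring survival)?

4

Expected surviving offspring = c × s(c):
  c=3: 3 × 0.581 = 1.743
  c=4: 4 × 0.468 = 1.872
  c=5: 5 × 0.355 = 1.775
  c=6: 6 × 0.242 = 1.452
Maximum at c = 4 (1.872 surviving offspring).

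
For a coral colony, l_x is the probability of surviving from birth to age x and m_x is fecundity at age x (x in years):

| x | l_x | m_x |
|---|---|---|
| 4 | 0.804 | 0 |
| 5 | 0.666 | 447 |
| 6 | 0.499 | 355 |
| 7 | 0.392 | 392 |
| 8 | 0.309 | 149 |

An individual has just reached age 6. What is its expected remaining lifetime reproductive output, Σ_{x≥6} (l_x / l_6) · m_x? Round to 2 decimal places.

l_6 = 0.499. Conditional survival from age 6 to x is l_x / l_6.
  x=6: (0.499/0.499) × 355 = 355.0000
  x=7: (0.392/0.499) × 392 = 307.9439
  x=8: (0.309/0.499) × 149 = 92.2665
Sum = 355.0000 + 307.9439 + 92.2665 = 755.2104

755.21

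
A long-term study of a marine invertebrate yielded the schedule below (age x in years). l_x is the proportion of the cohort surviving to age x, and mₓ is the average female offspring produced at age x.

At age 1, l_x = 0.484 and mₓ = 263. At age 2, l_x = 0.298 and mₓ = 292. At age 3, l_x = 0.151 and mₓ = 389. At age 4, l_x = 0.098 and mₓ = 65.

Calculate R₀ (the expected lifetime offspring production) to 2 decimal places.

R₀ = Σ l_x mₓ:
  age 1: 0.484 × 263 = 127.2920
  age 2: 0.298 × 292 = 87.0160
  age 3: 0.151 × 389 = 58.7390
  age 4: 0.098 × 65 = 6.3700
R₀ = 127.2920 + 87.0160 + 58.7390 + 6.3700 = 279.4170

279.42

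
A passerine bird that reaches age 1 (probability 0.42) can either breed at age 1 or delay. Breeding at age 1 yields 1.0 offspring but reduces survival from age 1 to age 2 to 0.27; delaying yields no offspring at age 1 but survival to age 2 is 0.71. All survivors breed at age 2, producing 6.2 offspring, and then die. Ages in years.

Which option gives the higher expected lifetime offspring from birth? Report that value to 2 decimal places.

1.85

breed at age 1: R₀ = 0.42 × (1.0 + 0.27 × 6.2) = 0.42 × 2.6740 = 1.1231
delay to age 2: R₀ = 0.42 × (0.71 × 6.2) = 0.42 × 4.4020 = 1.8488
Higher: delay to age 2 (1.8488).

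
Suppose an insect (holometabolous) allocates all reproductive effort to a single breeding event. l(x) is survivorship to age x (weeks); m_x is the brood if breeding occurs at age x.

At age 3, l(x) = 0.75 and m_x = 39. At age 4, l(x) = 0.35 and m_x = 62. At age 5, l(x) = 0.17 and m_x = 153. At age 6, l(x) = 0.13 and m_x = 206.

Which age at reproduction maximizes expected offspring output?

Expected offspring if breeding at age x = l(x) × m_x:
  age 3: 0.75 × 39 = 29.250
  age 4: 0.35 × 62 = 21.700
  age 5: 0.17 × 153 = 26.010
  age 6: 0.13 × 206 = 26.780
Maximum at age 3 (29.250).

3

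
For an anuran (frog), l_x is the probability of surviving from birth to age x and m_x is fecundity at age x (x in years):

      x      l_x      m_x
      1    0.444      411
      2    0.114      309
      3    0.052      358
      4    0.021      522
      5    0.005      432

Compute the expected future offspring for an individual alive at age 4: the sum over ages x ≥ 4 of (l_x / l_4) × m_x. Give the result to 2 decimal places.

l_4 = 0.021. Conditional survival from age 4 to x is l_x / l_4.
  x=4: (0.021/0.021) × 522 = 522.0000
  x=5: (0.005/0.021) × 432 = 102.8571
Sum = 522.0000 + 102.8571 = 624.8571

624.86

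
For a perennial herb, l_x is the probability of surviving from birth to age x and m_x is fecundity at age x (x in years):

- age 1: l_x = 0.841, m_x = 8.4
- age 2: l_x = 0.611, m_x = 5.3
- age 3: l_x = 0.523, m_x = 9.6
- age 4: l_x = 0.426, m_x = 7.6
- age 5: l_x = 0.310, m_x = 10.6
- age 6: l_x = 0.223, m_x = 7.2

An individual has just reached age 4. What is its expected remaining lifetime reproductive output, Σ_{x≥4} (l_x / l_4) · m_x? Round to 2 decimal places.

l_4 = 0.426. Conditional survival from age 4 to x is l_x / l_4.
  x=4: (0.426/0.426) × 7.6 = 7.6000
  x=5: (0.310/0.426) × 10.6 = 7.7136
  x=6: (0.223/0.426) × 7.2 = 3.7690
Sum = 7.6000 + 7.7136 + 3.7690 = 19.0826

19.08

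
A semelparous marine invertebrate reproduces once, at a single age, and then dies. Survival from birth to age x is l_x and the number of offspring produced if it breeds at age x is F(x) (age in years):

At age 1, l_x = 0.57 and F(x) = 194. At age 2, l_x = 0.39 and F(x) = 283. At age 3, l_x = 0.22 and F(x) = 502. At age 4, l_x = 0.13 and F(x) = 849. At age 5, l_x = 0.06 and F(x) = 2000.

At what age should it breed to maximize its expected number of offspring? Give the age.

Expected offspring if breeding at age x = l_x × F(x):
  age 1: 0.57 × 194 = 110.580
  age 2: 0.39 × 283 = 110.370
  age 3: 0.22 × 502 = 110.440
  age 4: 0.13 × 849 = 110.370
  age 5: 0.06 × 2000 = 120.000
Maximum at age 5 (120.000).

5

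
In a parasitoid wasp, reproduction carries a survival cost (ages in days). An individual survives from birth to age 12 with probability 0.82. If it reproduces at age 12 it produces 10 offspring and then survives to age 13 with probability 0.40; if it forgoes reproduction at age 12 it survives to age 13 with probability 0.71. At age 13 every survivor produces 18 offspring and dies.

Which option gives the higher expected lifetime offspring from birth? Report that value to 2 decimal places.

breed at age 12: R₀ = 0.82 × (10 + 0.40 × 18) = 0.82 × 17.2000 = 14.1040
delay to age 13: R₀ = 0.82 × (0.71 × 18) = 0.82 × 12.7800 = 10.4796
Higher: breed at age 12 (14.1040).

14.10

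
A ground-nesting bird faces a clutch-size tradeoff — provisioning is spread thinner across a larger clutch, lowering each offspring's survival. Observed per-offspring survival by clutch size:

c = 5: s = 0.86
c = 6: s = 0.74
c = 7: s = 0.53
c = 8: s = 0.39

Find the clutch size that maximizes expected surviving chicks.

Expected surviving chicks = c × s(c):
  c=5: 5 × 0.86 = 4.300
  c=6: 6 × 0.74 = 4.440
  c=7: 7 × 0.53 = 3.710
  c=8: 8 × 0.39 = 3.120
Maximum at c = 6 (4.440 surviving chicks).

6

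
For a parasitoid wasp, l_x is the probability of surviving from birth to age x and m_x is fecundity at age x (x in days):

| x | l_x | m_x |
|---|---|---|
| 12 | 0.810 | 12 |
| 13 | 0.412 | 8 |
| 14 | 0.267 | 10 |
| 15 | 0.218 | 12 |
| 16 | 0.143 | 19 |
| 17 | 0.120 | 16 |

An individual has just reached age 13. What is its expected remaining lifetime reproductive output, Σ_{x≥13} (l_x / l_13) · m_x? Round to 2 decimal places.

32.08

l_13 = 0.412. Conditional survival from age 13 to x is l_x / l_13.
  x=13: (0.412/0.412) × 8 = 8.0000
  x=14: (0.267/0.412) × 10 = 6.4806
  x=15: (0.218/0.412) × 12 = 6.3495
  x=16: (0.143/0.412) × 19 = 6.5947
  x=17: (0.120/0.412) × 16 = 4.6602
Sum = 8.0000 + 6.4806 + 6.3495 + 6.5947 + 4.6602 = 32.0850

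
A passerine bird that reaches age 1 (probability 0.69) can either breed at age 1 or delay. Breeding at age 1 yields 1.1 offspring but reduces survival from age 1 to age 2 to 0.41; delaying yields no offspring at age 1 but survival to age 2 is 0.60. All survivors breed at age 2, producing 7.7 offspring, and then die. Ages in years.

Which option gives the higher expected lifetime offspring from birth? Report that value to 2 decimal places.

3.19

breed at age 1: R₀ = 0.69 × (1.1 + 0.41 × 7.7) = 0.69 × 4.2570 = 2.9373
delay to age 2: R₀ = 0.69 × (0.60 × 7.7) = 0.69 × 4.6200 = 3.1878
Higher: delay to age 2 (3.1878).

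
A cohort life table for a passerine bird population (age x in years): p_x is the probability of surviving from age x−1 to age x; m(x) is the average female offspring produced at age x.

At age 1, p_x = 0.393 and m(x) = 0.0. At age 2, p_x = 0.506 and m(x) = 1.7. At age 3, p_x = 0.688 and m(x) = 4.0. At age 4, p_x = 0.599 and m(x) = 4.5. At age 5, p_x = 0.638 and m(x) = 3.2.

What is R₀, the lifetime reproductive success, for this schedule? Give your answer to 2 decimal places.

1.42

Survivorship from birth: l_x = p_1·p_2·…·p_x.
  l_1 = 0.39300
  l_2 = 0.19886
  l_3 = 0.13681
  l_4 = 0.08195
  l_5 = 0.05229
R₀ = Σ l_x m(x):
  age 1: 0.39300 × 0.0 = 0.0000
  age 2: 0.19886 × 1.7 = 0.3381
  age 3: 0.13681 × 4.0 = 0.5472
  age 4: 0.08195 × 4.5 = 0.3688
  age 5: 0.05229 × 3.2 = 0.1673
R₀ = 0.0000 + 0.3381 + 0.5472 + 0.3688 + 0.1673 = 1.4214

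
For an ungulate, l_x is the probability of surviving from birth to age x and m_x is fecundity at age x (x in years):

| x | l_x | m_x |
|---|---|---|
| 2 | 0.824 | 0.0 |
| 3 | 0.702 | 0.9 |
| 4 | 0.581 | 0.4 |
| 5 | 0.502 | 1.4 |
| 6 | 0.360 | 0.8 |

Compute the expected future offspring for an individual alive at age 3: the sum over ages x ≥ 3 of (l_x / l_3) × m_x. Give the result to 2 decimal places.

l_3 = 0.702. Conditional survival from age 3 to x is l_x / l_3.
  x=3: (0.702/0.702) × 0.9 = 0.9000
  x=4: (0.581/0.702) × 0.4 = 0.3311
  x=5: (0.502/0.702) × 1.4 = 1.0011
  x=6: (0.360/0.702) × 0.8 = 0.4103
Sum = 0.9000 + 0.3311 + 1.0011 + 0.4103 = 2.6425

2.64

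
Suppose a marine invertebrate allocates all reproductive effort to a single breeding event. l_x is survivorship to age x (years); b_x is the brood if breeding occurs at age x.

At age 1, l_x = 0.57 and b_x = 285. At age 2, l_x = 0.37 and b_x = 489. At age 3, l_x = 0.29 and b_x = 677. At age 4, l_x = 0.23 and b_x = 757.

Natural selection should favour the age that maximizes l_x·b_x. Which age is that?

3

Expected offspring if breeding at age x = l_x × b_x:
  age 1: 0.57 × 285 = 162.450
  age 2: 0.37 × 489 = 180.930
  age 3: 0.29 × 677 = 196.330
  age 4: 0.23 × 757 = 174.110
Maximum at age 3 (196.330).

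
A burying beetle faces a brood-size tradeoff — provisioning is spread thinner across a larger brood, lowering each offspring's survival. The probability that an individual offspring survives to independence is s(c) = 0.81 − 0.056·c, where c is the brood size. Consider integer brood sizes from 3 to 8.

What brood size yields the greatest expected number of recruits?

Expected recruits = c × s(c):
  c=3: 3 × 0.642 = 1.926
  c=4: 4 × 0.586 = 2.344
  c=5: 5 × 0.530 = 2.650
  c=6: 6 × 0.474 = 2.844
  c=7: 7 × 0.418 = 2.926
  c=8: 8 × 0.362 = 2.896
Maximum at c = 7 (2.926 recruits).

7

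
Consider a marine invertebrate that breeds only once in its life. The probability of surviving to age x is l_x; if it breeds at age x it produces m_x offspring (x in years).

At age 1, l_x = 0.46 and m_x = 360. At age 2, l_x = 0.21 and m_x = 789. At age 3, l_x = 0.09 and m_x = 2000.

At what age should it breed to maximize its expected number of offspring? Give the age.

3

Expected offspring if breeding at age x = l_x × m_x:
  age 1: 0.46 × 360 = 165.600
  age 2: 0.21 × 789 = 165.690
  age 3: 0.09 × 2000 = 180.000
Maximum at age 3 (180.000).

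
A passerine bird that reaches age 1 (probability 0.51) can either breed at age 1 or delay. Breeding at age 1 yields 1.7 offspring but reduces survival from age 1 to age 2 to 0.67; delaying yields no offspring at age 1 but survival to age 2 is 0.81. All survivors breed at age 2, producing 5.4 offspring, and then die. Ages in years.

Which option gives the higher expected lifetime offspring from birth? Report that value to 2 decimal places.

2.71

breed at age 1: R₀ = 0.51 × (1.7 + 0.67 × 5.4) = 0.51 × 5.3180 = 2.7122
delay to age 2: R₀ = 0.51 × (0.81 × 5.4) = 0.51 × 4.3740 = 2.2307
Higher: breed at age 1 (2.7122).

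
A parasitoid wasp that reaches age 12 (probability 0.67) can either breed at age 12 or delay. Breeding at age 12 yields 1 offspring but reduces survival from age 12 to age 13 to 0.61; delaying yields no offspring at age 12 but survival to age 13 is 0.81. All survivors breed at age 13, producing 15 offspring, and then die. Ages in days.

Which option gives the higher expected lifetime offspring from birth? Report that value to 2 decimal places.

8.14

breed at age 12: R₀ = 0.67 × (1 + 0.61 × 15) = 0.67 × 10.1500 = 6.8005
delay to age 13: R₀ = 0.67 × (0.81 × 15) = 0.67 × 12.1500 = 8.1405
Higher: delay to age 13 (8.1405).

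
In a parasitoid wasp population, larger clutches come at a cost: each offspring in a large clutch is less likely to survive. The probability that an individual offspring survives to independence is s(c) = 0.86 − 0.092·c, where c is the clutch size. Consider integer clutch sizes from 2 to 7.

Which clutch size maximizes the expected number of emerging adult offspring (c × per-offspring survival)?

Expected emerging adult offspring = c × s(c):
  c=2: 2 × 0.676 = 1.352
  c=3: 3 × 0.584 = 1.752
  c=4: 4 × 0.492 = 1.968
  c=5: 5 × 0.400 = 2.000
  c=6: 6 × 0.308 = 1.848
  c=7: 7 × 0.216 = 1.512
Maximum at c = 5 (2.000 emerging adult offspring).

5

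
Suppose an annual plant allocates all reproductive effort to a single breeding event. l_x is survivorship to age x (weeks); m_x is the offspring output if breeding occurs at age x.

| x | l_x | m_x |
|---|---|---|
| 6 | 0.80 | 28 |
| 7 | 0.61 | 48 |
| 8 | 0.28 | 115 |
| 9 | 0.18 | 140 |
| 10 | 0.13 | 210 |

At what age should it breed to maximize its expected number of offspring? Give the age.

Expected offspring if breeding at age x = l_x × m_x:
  age 6: 0.80 × 28 = 22.400
  age 7: 0.61 × 48 = 29.280
  age 8: 0.28 × 115 = 32.200
  age 9: 0.18 × 140 = 25.200
  age 10: 0.13 × 210 = 27.300
Maximum at age 8 (32.200).

8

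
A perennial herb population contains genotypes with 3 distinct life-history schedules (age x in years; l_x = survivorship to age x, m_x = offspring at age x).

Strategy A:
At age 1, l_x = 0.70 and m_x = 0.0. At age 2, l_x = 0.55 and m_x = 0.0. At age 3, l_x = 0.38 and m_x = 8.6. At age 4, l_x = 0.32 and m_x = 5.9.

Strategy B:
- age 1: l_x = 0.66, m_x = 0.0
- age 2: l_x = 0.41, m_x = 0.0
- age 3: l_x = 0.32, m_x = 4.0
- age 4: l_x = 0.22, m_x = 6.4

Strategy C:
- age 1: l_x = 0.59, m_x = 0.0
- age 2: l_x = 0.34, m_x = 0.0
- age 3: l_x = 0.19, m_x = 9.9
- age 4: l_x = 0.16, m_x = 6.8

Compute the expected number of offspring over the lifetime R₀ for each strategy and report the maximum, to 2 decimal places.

5.16

Strategy A: R₀ = 0.70×0.0 + 0.55×0.0 + 0.38×8.6 + 0.32×5.9 = 5.1560
Strategy B: R₀ = 0.66×0.0 + 0.41×0.0 + 0.32×4.0 + 0.22×6.4 = 2.6880
Strategy C: R₀ = 0.59×0.0 + 0.34×0.0 + 0.19×9.9 + 0.16×6.8 = 2.9690
Highest R₀: strategy A with 5.1560.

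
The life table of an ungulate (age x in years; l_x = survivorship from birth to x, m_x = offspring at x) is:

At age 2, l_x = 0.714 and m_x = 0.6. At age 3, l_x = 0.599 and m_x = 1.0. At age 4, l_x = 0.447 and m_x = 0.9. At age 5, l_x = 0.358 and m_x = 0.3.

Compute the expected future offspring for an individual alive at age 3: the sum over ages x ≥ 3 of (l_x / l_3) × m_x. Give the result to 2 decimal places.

1.85

l_3 = 0.599. Conditional survival from age 3 to x is l_x / l_3.
  x=3: (0.599/0.599) × 1.0 = 1.0000
  x=4: (0.447/0.599) × 0.9 = 0.6716
  x=5: (0.358/0.599) × 0.3 = 0.1793
Sum = 1.0000 + 0.6716 + 0.1793 = 1.8509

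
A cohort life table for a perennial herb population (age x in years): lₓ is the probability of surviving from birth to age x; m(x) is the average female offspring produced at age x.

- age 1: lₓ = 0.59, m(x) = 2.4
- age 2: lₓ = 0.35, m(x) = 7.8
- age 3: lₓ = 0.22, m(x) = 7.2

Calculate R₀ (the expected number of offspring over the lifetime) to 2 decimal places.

5.73

R₀ = Σ lₓ m(x):
  age 1: 0.59 × 2.4 = 1.4160
  age 2: 0.35 × 7.8 = 2.7300
  age 3: 0.22 × 7.2 = 1.5840
R₀ = 1.4160 + 2.7300 + 1.5840 = 5.7300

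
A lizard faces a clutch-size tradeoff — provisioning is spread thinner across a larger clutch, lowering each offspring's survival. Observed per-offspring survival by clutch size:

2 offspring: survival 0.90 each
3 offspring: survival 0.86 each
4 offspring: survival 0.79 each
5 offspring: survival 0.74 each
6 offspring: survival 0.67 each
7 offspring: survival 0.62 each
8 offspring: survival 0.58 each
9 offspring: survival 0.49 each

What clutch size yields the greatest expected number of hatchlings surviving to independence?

Expected hatchlings surviving to independence = c × s(c):
  c=2: 2 × 0.90 = 1.800
  c=3: 3 × 0.86 = 2.580
  c=4: 4 × 0.79 = 3.160
  c=5: 5 × 0.74 = 3.700
  c=6: 6 × 0.67 = 4.020
  c=7: 7 × 0.62 = 4.340
  c=8: 8 × 0.58 = 4.640
  c=9: 9 × 0.49 = 4.410
Maximum at c = 8 (4.640 hatchlings surviving to independence).

8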